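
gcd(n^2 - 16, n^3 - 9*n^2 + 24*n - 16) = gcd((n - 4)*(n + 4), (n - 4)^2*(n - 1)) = n - 4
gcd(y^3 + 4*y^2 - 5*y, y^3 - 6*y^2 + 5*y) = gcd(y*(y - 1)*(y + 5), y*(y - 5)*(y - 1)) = y^2 - y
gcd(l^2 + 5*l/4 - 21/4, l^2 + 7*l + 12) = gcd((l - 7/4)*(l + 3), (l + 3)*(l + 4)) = l + 3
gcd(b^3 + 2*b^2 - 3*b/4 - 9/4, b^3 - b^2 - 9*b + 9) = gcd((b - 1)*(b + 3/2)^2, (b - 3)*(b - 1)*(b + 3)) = b - 1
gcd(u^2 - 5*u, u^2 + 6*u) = u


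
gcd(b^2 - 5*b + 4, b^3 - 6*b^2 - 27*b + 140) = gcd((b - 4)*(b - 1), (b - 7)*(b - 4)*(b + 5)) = b - 4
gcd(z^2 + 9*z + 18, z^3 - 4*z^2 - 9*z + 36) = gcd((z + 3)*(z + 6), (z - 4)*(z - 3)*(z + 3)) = z + 3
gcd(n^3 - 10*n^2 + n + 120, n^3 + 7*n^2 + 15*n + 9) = n + 3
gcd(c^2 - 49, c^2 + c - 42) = c + 7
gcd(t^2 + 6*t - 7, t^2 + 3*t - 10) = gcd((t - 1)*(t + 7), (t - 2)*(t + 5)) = 1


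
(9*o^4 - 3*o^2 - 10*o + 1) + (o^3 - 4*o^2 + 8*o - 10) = 9*o^4 + o^3 - 7*o^2 - 2*o - 9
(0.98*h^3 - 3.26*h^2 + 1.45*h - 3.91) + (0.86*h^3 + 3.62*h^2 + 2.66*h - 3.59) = 1.84*h^3 + 0.36*h^2 + 4.11*h - 7.5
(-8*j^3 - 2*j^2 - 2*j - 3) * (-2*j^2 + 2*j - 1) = 16*j^5 - 12*j^4 + 8*j^3 + 4*j^2 - 4*j + 3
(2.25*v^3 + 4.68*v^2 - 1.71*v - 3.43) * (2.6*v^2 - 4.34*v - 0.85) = 5.85*v^5 + 2.403*v^4 - 26.6697*v^3 - 5.4746*v^2 + 16.3397*v + 2.9155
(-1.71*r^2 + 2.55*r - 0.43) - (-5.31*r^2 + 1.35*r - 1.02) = 3.6*r^2 + 1.2*r + 0.59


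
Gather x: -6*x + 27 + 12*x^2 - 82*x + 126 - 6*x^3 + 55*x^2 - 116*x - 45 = -6*x^3 + 67*x^2 - 204*x + 108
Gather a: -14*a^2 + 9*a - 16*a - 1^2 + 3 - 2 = -14*a^2 - 7*a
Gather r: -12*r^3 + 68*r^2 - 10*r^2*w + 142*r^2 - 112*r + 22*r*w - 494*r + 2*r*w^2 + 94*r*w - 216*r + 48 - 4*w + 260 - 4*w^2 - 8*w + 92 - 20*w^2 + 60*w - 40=-12*r^3 + r^2*(210 - 10*w) + r*(2*w^2 + 116*w - 822) - 24*w^2 + 48*w + 360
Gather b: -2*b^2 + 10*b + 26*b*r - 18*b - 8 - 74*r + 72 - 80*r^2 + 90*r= -2*b^2 + b*(26*r - 8) - 80*r^2 + 16*r + 64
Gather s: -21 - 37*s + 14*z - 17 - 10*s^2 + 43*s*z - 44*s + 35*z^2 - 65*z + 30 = -10*s^2 + s*(43*z - 81) + 35*z^2 - 51*z - 8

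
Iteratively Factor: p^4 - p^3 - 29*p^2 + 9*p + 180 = (p - 3)*(p^3 + 2*p^2 - 23*p - 60) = (p - 5)*(p - 3)*(p^2 + 7*p + 12) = (p - 5)*(p - 3)*(p + 3)*(p + 4)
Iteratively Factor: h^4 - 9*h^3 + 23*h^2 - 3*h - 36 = (h + 1)*(h^3 - 10*h^2 + 33*h - 36) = (h - 3)*(h + 1)*(h^2 - 7*h + 12) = (h - 4)*(h - 3)*(h + 1)*(h - 3)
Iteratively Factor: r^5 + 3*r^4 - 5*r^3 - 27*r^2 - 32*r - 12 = (r + 1)*(r^4 + 2*r^3 - 7*r^2 - 20*r - 12) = (r - 3)*(r + 1)*(r^3 + 5*r^2 + 8*r + 4) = (r - 3)*(r + 1)*(r + 2)*(r^2 + 3*r + 2) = (r - 3)*(r + 1)*(r + 2)^2*(r + 1)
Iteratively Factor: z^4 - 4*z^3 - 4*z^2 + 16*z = (z + 2)*(z^3 - 6*z^2 + 8*z) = (z - 4)*(z + 2)*(z^2 - 2*z) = (z - 4)*(z - 2)*(z + 2)*(z)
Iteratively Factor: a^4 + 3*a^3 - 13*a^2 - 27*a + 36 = (a + 4)*(a^3 - a^2 - 9*a + 9) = (a - 3)*(a + 4)*(a^2 + 2*a - 3) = (a - 3)*(a - 1)*(a + 4)*(a + 3)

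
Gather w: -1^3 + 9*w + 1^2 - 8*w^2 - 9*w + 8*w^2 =0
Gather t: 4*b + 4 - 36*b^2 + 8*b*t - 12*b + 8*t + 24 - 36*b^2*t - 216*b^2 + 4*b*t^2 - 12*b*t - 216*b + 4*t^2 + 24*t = -252*b^2 - 224*b + t^2*(4*b + 4) + t*(-36*b^2 - 4*b + 32) + 28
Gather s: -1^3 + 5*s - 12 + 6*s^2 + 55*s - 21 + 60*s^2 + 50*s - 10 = 66*s^2 + 110*s - 44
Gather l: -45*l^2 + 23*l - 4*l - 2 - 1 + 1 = -45*l^2 + 19*l - 2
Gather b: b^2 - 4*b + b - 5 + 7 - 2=b^2 - 3*b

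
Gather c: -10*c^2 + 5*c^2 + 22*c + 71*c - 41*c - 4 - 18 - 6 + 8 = -5*c^2 + 52*c - 20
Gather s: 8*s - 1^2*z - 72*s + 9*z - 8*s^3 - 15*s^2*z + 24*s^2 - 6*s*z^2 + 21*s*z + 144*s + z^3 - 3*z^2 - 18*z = -8*s^3 + s^2*(24 - 15*z) + s*(-6*z^2 + 21*z + 80) + z^3 - 3*z^2 - 10*z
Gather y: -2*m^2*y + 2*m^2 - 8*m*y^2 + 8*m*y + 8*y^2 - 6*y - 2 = 2*m^2 + y^2*(8 - 8*m) + y*(-2*m^2 + 8*m - 6) - 2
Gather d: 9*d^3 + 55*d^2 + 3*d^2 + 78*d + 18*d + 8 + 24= 9*d^3 + 58*d^2 + 96*d + 32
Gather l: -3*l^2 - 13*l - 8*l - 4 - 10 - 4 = -3*l^2 - 21*l - 18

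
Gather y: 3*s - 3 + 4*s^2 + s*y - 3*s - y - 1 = 4*s^2 + y*(s - 1) - 4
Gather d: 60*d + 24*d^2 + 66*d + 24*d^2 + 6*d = 48*d^2 + 132*d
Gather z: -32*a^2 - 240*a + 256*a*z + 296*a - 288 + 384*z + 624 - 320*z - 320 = -32*a^2 + 56*a + z*(256*a + 64) + 16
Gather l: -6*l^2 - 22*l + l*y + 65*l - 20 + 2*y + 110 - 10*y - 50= -6*l^2 + l*(y + 43) - 8*y + 40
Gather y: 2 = 2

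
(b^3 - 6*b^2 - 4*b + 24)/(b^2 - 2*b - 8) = (b^2 - 8*b + 12)/(b - 4)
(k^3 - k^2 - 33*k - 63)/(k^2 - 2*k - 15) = (k^2 - 4*k - 21)/(k - 5)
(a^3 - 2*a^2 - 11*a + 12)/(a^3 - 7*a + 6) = (a - 4)/(a - 2)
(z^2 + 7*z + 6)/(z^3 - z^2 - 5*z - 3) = (z + 6)/(z^2 - 2*z - 3)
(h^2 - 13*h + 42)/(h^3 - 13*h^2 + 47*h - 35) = (h - 6)/(h^2 - 6*h + 5)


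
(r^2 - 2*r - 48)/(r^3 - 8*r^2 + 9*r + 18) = (r^2 - 2*r - 48)/(r^3 - 8*r^2 + 9*r + 18)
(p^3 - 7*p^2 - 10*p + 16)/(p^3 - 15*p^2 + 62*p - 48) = (p + 2)/(p - 6)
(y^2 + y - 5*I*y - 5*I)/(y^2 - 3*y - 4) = (y - 5*I)/(y - 4)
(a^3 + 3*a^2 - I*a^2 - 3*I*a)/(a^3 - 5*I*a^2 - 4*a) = (a + 3)/(a - 4*I)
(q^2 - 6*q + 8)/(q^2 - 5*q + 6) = (q - 4)/(q - 3)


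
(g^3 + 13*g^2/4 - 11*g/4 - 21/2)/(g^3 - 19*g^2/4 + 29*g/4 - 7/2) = (g^2 + 5*g + 6)/(g^2 - 3*g + 2)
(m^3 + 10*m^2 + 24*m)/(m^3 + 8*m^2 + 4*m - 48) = m/(m - 2)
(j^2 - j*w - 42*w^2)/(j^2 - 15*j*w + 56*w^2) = (-j - 6*w)/(-j + 8*w)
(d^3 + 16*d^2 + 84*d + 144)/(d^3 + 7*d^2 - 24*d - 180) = (d + 4)/(d - 5)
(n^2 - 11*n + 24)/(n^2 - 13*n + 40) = (n - 3)/(n - 5)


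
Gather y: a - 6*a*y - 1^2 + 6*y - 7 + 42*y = a + y*(48 - 6*a) - 8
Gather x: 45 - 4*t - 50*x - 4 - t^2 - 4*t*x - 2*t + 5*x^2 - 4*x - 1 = -t^2 - 6*t + 5*x^2 + x*(-4*t - 54) + 40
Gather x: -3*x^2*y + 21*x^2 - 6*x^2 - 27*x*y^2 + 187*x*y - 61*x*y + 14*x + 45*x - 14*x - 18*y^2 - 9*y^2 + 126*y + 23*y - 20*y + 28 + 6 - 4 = x^2*(15 - 3*y) + x*(-27*y^2 + 126*y + 45) - 27*y^2 + 129*y + 30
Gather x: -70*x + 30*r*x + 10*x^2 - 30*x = 10*x^2 + x*(30*r - 100)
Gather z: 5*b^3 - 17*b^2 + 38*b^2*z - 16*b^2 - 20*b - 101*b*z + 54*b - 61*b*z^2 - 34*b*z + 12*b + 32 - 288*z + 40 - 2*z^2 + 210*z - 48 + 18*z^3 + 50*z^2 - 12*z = 5*b^3 - 33*b^2 + 46*b + 18*z^3 + z^2*(48 - 61*b) + z*(38*b^2 - 135*b - 90) + 24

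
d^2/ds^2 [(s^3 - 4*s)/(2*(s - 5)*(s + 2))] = 15/(s^3 - 15*s^2 + 75*s - 125)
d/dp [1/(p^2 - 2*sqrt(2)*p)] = 2*(-p + sqrt(2))/(p^2*(p - 2*sqrt(2))^2)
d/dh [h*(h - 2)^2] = (h - 2)*(3*h - 2)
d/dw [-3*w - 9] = -3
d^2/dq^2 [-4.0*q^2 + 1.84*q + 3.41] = -8.00000000000000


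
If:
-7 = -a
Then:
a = 7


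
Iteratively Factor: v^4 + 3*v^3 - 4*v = (v)*(v^3 + 3*v^2 - 4) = v*(v + 2)*(v^2 + v - 2) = v*(v + 2)^2*(v - 1)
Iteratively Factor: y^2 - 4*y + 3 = (y - 1)*(y - 3)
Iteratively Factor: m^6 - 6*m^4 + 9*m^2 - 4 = (m - 1)*(m^5 + m^4 - 5*m^3 - 5*m^2 + 4*m + 4) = (m - 1)*(m + 2)*(m^4 - m^3 - 3*m^2 + m + 2) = (m - 1)*(m + 1)*(m + 2)*(m^3 - 2*m^2 - m + 2) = (m - 2)*(m - 1)*(m + 1)*(m + 2)*(m^2 - 1) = (m - 2)*(m - 1)*(m + 1)^2*(m + 2)*(m - 1)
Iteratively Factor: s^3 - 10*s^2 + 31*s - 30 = (s - 3)*(s^2 - 7*s + 10) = (s - 5)*(s - 3)*(s - 2)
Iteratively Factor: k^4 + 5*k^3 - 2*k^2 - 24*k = (k)*(k^3 + 5*k^2 - 2*k - 24) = k*(k + 4)*(k^2 + k - 6) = k*(k + 3)*(k + 4)*(k - 2)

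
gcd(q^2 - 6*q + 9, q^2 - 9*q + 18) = q - 3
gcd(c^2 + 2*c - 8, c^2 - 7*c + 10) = c - 2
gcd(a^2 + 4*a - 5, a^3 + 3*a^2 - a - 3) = a - 1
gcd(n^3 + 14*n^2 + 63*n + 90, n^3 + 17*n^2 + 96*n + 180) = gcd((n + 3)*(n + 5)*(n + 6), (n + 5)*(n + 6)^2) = n^2 + 11*n + 30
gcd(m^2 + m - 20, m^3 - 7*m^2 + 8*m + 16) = m - 4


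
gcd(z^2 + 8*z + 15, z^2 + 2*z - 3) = z + 3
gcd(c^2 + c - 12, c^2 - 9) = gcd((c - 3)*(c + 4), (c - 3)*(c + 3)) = c - 3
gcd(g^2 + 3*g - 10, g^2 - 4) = g - 2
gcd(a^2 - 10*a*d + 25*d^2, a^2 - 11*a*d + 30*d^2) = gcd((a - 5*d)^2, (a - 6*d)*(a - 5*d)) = a - 5*d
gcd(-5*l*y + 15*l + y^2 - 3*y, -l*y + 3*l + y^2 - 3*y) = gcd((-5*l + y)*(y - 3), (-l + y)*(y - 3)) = y - 3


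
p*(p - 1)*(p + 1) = p^3 - p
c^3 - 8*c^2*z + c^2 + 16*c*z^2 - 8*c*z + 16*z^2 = (c + 1)*(c - 4*z)^2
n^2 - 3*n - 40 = (n - 8)*(n + 5)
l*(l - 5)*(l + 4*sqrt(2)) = l^3 - 5*l^2 + 4*sqrt(2)*l^2 - 20*sqrt(2)*l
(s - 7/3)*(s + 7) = s^2 + 14*s/3 - 49/3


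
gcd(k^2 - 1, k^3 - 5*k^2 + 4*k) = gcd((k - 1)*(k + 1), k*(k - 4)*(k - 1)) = k - 1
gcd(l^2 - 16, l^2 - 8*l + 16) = l - 4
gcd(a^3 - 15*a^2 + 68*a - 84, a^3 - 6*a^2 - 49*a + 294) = a^2 - 13*a + 42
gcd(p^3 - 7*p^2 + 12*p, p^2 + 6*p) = p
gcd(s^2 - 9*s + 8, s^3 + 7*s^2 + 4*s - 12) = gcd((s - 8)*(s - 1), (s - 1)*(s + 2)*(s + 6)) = s - 1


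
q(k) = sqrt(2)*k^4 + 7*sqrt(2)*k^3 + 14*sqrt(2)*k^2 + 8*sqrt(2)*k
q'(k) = 4*sqrt(2)*k^3 + 21*sqrt(2)*k^2 + 28*sqrt(2)*k + 8*sqrt(2)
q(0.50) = 11.93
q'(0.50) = 39.24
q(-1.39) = 1.22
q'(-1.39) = -1.54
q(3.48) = 903.76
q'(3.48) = 747.18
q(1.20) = 62.13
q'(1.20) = 111.37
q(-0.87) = -0.57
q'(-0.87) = -4.38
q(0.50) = 11.93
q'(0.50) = 39.24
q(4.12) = 1482.48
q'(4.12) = 1074.18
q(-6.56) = 602.14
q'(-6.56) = -567.35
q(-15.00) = 42468.83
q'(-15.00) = -12992.38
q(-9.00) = 3563.82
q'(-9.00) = -2063.34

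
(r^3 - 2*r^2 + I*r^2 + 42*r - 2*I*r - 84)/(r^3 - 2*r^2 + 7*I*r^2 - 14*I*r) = (r - 6*I)/r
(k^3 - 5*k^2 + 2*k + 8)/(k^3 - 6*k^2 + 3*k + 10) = (k - 4)/(k - 5)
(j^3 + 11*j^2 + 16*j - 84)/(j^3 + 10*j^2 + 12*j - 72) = (j + 7)/(j + 6)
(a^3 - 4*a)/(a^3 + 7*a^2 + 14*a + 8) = a*(a - 2)/(a^2 + 5*a + 4)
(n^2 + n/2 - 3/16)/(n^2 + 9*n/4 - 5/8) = (4*n + 3)/(2*(2*n + 5))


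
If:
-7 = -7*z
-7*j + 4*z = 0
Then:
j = 4/7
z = 1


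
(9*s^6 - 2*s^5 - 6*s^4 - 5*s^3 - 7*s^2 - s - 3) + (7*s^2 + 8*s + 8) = 9*s^6 - 2*s^5 - 6*s^4 - 5*s^3 + 7*s + 5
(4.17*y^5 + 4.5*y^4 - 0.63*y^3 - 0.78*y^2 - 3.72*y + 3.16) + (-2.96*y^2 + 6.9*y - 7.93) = 4.17*y^5 + 4.5*y^4 - 0.63*y^3 - 3.74*y^2 + 3.18*y - 4.77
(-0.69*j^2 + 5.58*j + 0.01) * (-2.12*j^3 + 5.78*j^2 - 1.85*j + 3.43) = 1.4628*j^5 - 15.8178*j^4 + 33.5077*j^3 - 12.6319*j^2 + 19.1209*j + 0.0343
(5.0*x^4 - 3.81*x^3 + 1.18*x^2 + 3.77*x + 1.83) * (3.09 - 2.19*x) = -10.95*x^5 + 23.7939*x^4 - 14.3571*x^3 - 4.6101*x^2 + 7.6416*x + 5.6547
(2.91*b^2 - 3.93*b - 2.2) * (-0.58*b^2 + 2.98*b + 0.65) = -1.6878*b^4 + 10.9512*b^3 - 8.5439*b^2 - 9.1105*b - 1.43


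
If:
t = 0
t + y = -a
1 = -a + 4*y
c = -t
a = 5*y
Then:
No Solution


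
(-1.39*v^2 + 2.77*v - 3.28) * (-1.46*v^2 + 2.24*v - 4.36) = 2.0294*v^4 - 7.1578*v^3 + 17.054*v^2 - 19.4244*v + 14.3008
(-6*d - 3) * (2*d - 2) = -12*d^2 + 6*d + 6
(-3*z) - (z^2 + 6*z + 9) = -z^2 - 9*z - 9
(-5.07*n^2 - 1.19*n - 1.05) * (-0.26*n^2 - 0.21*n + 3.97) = 1.3182*n^4 + 1.3741*n^3 - 19.605*n^2 - 4.5038*n - 4.1685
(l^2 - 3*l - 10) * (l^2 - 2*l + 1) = l^4 - 5*l^3 - 3*l^2 + 17*l - 10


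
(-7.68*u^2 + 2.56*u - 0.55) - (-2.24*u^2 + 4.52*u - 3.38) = -5.44*u^2 - 1.96*u + 2.83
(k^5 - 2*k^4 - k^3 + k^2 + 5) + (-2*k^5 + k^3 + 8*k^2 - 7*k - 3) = -k^5 - 2*k^4 + 9*k^2 - 7*k + 2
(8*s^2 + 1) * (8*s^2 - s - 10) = 64*s^4 - 8*s^3 - 72*s^2 - s - 10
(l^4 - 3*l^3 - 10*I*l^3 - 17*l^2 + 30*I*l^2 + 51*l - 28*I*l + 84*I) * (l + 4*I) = l^5 - 3*l^4 - 6*I*l^4 + 23*l^3 + 18*I*l^3 - 69*l^2 - 96*I*l^2 + 112*l + 288*I*l - 336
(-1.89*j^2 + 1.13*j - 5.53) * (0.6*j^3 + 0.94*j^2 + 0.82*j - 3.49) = -1.134*j^5 - 1.0986*j^4 - 3.8056*j^3 + 2.3245*j^2 - 8.4783*j + 19.2997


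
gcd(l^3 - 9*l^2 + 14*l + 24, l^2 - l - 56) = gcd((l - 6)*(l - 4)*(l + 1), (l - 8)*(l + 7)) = 1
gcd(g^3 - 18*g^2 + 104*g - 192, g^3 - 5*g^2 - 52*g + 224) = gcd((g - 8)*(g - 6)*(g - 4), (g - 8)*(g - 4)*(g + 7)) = g^2 - 12*g + 32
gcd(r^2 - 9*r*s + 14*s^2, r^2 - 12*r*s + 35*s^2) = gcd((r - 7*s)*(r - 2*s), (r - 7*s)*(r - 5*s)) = r - 7*s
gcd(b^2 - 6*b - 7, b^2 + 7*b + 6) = b + 1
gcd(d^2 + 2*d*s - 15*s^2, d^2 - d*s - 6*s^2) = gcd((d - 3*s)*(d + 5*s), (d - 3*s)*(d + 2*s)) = -d + 3*s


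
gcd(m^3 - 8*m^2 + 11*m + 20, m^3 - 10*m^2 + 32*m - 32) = m - 4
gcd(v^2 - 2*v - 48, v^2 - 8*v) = v - 8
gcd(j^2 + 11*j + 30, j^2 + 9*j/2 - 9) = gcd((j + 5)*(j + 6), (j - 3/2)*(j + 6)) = j + 6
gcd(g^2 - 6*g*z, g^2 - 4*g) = g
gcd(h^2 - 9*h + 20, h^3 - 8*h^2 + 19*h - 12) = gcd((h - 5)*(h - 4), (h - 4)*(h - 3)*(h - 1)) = h - 4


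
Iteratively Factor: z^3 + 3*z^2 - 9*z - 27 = (z - 3)*(z^2 + 6*z + 9) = (z - 3)*(z + 3)*(z + 3)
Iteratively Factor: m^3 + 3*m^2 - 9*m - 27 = (m - 3)*(m^2 + 6*m + 9) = (m - 3)*(m + 3)*(m + 3)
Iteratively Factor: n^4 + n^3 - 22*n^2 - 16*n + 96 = (n - 4)*(n^3 + 5*n^2 - 2*n - 24) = (n - 4)*(n - 2)*(n^2 + 7*n + 12) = (n - 4)*(n - 2)*(n + 3)*(n + 4)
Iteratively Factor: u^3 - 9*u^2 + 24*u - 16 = (u - 4)*(u^2 - 5*u + 4) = (u - 4)^2*(u - 1)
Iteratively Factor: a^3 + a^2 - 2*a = (a)*(a^2 + a - 2) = a*(a + 2)*(a - 1)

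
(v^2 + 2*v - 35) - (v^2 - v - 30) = 3*v - 5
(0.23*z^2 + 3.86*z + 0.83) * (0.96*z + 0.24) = 0.2208*z^3 + 3.7608*z^2 + 1.7232*z + 0.1992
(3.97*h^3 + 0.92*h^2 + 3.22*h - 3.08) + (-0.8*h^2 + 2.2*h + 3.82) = 3.97*h^3 + 0.12*h^2 + 5.42*h + 0.74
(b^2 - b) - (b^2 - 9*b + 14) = 8*b - 14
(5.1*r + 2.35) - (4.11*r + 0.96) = 0.989999999999999*r + 1.39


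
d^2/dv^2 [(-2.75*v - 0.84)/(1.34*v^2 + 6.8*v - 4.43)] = (-(2.68*v + 6.8)*(2.75*v + 0.84)*(5.36*v + 13.6) + (22.11*v + 39.6512)*(1.34*v^2 + 6.8*v - 4.43))/(1.34*v^2 + 6.8*v - 4.43)^3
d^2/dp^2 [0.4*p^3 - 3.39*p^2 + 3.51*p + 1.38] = 2.4*p - 6.78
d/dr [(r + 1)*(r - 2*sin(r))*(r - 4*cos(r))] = (r + 1)*(r - 2*sin(r))*(4*sin(r) + 1) - (r + 1)*(r - 4*cos(r))*(2*cos(r) - 1) + (r - 2*sin(r))*(r - 4*cos(r))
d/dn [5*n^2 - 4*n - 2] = 10*n - 4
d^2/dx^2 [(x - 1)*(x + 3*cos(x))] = (3 - 3*x)*cos(x) - 6*sin(x) + 2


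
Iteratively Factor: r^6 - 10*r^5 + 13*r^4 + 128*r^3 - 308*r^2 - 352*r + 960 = (r - 2)*(r^5 - 8*r^4 - 3*r^3 + 122*r^2 - 64*r - 480) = (r - 5)*(r - 2)*(r^4 - 3*r^3 - 18*r^2 + 32*r + 96) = (r - 5)*(r - 4)*(r - 2)*(r^3 + r^2 - 14*r - 24) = (r - 5)*(r - 4)*(r - 2)*(r + 3)*(r^2 - 2*r - 8) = (r - 5)*(r - 4)*(r - 2)*(r + 2)*(r + 3)*(r - 4)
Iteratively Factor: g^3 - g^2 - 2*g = (g)*(g^2 - g - 2) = g*(g + 1)*(g - 2)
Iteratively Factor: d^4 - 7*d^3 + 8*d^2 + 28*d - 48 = (d + 2)*(d^3 - 9*d^2 + 26*d - 24) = (d - 3)*(d + 2)*(d^2 - 6*d + 8) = (d - 3)*(d - 2)*(d + 2)*(d - 4)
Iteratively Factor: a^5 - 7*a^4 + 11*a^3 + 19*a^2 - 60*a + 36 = (a - 3)*(a^4 - 4*a^3 - a^2 + 16*a - 12) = (a - 3)^2*(a^3 - a^2 - 4*a + 4) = (a - 3)^2*(a + 2)*(a^2 - 3*a + 2) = (a - 3)^2*(a - 1)*(a + 2)*(a - 2)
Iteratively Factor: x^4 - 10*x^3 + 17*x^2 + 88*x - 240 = (x - 4)*(x^3 - 6*x^2 - 7*x + 60) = (x - 4)^2*(x^2 - 2*x - 15) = (x - 5)*(x - 4)^2*(x + 3)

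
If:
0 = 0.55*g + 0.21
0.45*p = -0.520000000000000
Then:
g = -0.38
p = -1.16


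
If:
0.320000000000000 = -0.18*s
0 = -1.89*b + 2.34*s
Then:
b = -2.20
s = -1.78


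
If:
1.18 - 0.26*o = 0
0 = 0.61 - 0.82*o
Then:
No Solution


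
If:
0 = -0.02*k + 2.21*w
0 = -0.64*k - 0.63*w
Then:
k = 0.00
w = 0.00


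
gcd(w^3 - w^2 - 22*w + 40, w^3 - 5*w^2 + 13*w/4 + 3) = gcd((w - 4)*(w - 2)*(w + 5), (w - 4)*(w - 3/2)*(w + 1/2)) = w - 4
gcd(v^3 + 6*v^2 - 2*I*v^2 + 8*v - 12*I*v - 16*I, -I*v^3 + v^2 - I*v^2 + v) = 1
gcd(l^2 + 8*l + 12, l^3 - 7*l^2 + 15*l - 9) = 1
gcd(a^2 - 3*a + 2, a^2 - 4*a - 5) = 1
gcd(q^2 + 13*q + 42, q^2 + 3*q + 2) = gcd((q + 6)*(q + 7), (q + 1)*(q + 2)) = 1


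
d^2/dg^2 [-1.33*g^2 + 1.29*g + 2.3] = -2.66000000000000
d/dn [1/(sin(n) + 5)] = -cos(n)/(sin(n) + 5)^2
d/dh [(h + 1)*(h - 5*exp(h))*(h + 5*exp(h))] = 3*h^2 - 50*h*exp(2*h) + 2*h - 75*exp(2*h)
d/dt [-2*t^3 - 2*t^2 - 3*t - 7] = -6*t^2 - 4*t - 3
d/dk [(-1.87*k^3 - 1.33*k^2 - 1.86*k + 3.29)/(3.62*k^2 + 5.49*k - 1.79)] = (-6.7694*k^4 - 20.5326*k^3 + 9.4734*k^2 - 19.0582*k - 14.7327)/(13.1044*k^4 + 39.7476*k^3 + 17.1805*k^2 - 19.6542*k + 3.2041)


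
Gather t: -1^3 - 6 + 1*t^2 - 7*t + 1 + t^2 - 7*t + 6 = 2*t^2 - 14*t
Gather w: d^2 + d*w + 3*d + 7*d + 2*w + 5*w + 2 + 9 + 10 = d^2 + 10*d + w*(d + 7) + 21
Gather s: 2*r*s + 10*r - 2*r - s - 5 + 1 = 8*r + s*(2*r - 1) - 4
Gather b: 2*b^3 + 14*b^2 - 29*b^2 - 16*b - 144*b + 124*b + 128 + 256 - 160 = 2*b^3 - 15*b^2 - 36*b + 224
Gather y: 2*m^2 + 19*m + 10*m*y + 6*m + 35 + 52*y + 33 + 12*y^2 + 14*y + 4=2*m^2 + 25*m + 12*y^2 + y*(10*m + 66) + 72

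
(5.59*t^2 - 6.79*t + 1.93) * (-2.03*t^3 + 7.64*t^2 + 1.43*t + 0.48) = -11.3477*t^5 + 56.4913*t^4 - 47.7998*t^3 + 7.7187*t^2 - 0.4993*t + 0.9264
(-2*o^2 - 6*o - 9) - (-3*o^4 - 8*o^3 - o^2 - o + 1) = 3*o^4 + 8*o^3 - o^2 - 5*o - 10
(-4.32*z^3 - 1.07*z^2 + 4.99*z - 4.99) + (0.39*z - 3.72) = -4.32*z^3 - 1.07*z^2 + 5.38*z - 8.71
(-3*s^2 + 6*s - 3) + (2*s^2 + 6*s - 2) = -s^2 + 12*s - 5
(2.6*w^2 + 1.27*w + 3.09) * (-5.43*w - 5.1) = -14.118*w^3 - 20.1561*w^2 - 23.2557*w - 15.759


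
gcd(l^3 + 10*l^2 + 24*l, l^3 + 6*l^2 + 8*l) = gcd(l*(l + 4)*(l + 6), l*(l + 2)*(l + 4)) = l^2 + 4*l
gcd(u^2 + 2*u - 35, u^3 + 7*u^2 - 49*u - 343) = u + 7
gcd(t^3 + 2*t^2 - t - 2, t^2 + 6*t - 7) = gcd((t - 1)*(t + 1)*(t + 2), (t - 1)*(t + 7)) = t - 1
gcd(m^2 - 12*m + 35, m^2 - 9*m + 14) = m - 7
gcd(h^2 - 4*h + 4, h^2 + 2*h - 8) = h - 2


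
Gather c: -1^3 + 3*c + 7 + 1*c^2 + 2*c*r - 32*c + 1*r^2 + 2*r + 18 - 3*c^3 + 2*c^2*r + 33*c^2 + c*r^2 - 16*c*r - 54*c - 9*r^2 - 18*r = -3*c^3 + c^2*(2*r + 34) + c*(r^2 - 14*r - 83) - 8*r^2 - 16*r + 24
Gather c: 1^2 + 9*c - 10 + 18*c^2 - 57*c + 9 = 18*c^2 - 48*c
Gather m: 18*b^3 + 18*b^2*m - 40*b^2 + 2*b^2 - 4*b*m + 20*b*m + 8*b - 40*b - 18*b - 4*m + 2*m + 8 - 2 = 18*b^3 - 38*b^2 - 50*b + m*(18*b^2 + 16*b - 2) + 6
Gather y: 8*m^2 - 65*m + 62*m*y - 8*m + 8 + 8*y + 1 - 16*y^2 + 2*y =8*m^2 - 73*m - 16*y^2 + y*(62*m + 10) + 9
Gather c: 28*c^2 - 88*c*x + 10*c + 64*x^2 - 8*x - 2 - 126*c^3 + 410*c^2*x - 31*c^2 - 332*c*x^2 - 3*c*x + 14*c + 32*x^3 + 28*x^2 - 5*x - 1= -126*c^3 + c^2*(410*x - 3) + c*(-332*x^2 - 91*x + 24) + 32*x^3 + 92*x^2 - 13*x - 3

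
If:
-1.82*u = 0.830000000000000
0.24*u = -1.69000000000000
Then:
No Solution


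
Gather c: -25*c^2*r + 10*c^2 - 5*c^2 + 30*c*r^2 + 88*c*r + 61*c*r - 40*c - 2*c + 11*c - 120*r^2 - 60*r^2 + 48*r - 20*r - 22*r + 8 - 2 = c^2*(5 - 25*r) + c*(30*r^2 + 149*r - 31) - 180*r^2 + 6*r + 6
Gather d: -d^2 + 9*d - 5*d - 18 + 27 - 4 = -d^2 + 4*d + 5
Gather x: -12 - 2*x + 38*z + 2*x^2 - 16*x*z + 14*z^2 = 2*x^2 + x*(-16*z - 2) + 14*z^2 + 38*z - 12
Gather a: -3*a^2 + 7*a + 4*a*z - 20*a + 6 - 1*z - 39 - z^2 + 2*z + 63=-3*a^2 + a*(4*z - 13) - z^2 + z + 30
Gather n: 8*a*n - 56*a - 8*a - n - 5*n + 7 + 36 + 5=-64*a + n*(8*a - 6) + 48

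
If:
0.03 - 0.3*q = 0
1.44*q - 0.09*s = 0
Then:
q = 0.10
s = 1.60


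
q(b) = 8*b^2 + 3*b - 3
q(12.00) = 1185.00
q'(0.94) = 18.04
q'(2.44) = 42.04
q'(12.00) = 195.00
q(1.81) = 28.64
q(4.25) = 154.25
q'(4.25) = 71.00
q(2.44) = 51.95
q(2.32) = 47.02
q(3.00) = 78.00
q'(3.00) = 51.00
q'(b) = 16*b + 3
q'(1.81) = 31.96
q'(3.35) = 56.60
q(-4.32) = 133.34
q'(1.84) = 32.44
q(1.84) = 29.60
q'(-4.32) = -66.12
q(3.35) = 96.83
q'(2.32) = 40.12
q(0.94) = 6.89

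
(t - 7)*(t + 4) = t^2 - 3*t - 28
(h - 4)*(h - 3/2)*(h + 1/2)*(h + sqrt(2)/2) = h^4 - 5*h^3 + sqrt(2)*h^3/2 - 5*sqrt(2)*h^2/2 + 13*h^2/4 + 13*sqrt(2)*h/8 + 3*h + 3*sqrt(2)/2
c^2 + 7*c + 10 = (c + 2)*(c + 5)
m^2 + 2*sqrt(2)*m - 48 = (m - 4*sqrt(2))*(m + 6*sqrt(2))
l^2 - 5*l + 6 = (l - 3)*(l - 2)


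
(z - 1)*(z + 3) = z^2 + 2*z - 3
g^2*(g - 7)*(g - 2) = g^4 - 9*g^3 + 14*g^2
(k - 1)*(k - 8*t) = k^2 - 8*k*t - k + 8*t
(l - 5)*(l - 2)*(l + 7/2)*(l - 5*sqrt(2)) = l^4 - 5*sqrt(2)*l^3 - 7*l^3/2 - 29*l^2/2 + 35*sqrt(2)*l^2/2 + 35*l + 145*sqrt(2)*l/2 - 175*sqrt(2)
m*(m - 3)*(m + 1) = m^3 - 2*m^2 - 3*m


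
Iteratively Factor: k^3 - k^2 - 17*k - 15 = (k + 3)*(k^2 - 4*k - 5) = (k - 5)*(k + 3)*(k + 1)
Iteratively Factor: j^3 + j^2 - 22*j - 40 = (j - 5)*(j^2 + 6*j + 8) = (j - 5)*(j + 2)*(j + 4)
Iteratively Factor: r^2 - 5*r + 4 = (r - 1)*(r - 4)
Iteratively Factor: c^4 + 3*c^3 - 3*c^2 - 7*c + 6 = (c + 2)*(c^3 + c^2 - 5*c + 3) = (c - 1)*(c + 2)*(c^2 + 2*c - 3) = (c - 1)^2*(c + 2)*(c + 3)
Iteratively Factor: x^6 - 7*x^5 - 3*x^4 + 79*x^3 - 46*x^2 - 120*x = (x - 2)*(x^5 - 5*x^4 - 13*x^3 + 53*x^2 + 60*x) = (x - 5)*(x - 2)*(x^4 - 13*x^2 - 12*x) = (x - 5)*(x - 2)*(x + 3)*(x^3 - 3*x^2 - 4*x) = x*(x - 5)*(x - 2)*(x + 3)*(x^2 - 3*x - 4) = x*(x - 5)*(x - 2)*(x + 1)*(x + 3)*(x - 4)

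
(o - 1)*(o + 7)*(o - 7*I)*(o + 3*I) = o^4 + 6*o^3 - 4*I*o^3 + 14*o^2 - 24*I*o^2 + 126*o + 28*I*o - 147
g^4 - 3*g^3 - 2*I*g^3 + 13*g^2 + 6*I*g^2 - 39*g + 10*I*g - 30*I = (g - 3)*(g - 5*I)*(g + I)*(g + 2*I)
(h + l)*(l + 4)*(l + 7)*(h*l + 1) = h^2*l^3 + 11*h^2*l^2 + 28*h^2*l + h*l^4 + 11*h*l^3 + 29*h*l^2 + 11*h*l + 28*h + l^3 + 11*l^2 + 28*l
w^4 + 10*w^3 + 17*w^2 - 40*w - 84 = (w - 2)*(w + 2)*(w + 3)*(w + 7)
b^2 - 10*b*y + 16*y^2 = (b - 8*y)*(b - 2*y)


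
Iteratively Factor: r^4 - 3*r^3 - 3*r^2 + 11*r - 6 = (r - 1)*(r^3 - 2*r^2 - 5*r + 6) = (r - 1)^2*(r^2 - r - 6) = (r - 3)*(r - 1)^2*(r + 2)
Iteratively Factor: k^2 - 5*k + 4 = (k - 1)*(k - 4)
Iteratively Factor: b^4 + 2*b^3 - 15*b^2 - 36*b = (b + 3)*(b^3 - b^2 - 12*b) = (b + 3)^2*(b^2 - 4*b) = (b - 4)*(b + 3)^2*(b)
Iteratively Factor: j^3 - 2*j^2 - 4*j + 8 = (j + 2)*(j^2 - 4*j + 4) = (j - 2)*(j + 2)*(j - 2)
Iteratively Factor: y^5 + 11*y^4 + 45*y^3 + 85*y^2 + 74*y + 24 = (y + 1)*(y^4 + 10*y^3 + 35*y^2 + 50*y + 24) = (y + 1)*(y + 4)*(y^3 + 6*y^2 + 11*y + 6) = (y + 1)*(y + 3)*(y + 4)*(y^2 + 3*y + 2) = (y + 1)*(y + 2)*(y + 3)*(y + 4)*(y + 1)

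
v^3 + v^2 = v^2*(v + 1)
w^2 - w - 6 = (w - 3)*(w + 2)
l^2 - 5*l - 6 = (l - 6)*(l + 1)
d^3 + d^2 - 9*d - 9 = (d - 3)*(d + 1)*(d + 3)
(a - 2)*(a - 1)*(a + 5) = a^3 + 2*a^2 - 13*a + 10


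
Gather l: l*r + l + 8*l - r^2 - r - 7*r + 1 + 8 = l*(r + 9) - r^2 - 8*r + 9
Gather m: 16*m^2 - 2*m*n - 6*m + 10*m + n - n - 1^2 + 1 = 16*m^2 + m*(4 - 2*n)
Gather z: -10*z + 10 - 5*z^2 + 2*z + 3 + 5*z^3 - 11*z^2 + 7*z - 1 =5*z^3 - 16*z^2 - z + 12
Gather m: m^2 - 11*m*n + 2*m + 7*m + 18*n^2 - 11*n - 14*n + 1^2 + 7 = m^2 + m*(9 - 11*n) + 18*n^2 - 25*n + 8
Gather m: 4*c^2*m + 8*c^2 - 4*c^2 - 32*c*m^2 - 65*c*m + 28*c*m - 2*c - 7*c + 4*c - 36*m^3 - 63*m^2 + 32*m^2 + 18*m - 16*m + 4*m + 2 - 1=4*c^2 - 5*c - 36*m^3 + m^2*(-32*c - 31) + m*(4*c^2 - 37*c + 6) + 1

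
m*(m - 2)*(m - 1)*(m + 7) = m^4 + 4*m^3 - 19*m^2 + 14*m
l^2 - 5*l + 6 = (l - 3)*(l - 2)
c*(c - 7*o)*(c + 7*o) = c^3 - 49*c*o^2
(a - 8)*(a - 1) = a^2 - 9*a + 8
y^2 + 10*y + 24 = (y + 4)*(y + 6)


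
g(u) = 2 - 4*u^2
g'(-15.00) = 120.00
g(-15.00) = -898.00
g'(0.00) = 0.00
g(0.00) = 2.00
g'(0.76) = -6.08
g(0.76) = -0.31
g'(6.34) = -50.72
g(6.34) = -158.78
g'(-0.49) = 3.92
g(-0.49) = 1.04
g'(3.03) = -24.24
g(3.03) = -34.72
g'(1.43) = -11.44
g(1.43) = -6.18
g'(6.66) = -53.28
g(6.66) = -175.42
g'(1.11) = -8.88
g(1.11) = -2.93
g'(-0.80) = 6.40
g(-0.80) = -0.56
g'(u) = -8*u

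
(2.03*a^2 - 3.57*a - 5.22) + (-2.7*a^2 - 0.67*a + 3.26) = -0.67*a^2 - 4.24*a - 1.96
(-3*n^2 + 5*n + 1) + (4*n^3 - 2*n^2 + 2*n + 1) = 4*n^3 - 5*n^2 + 7*n + 2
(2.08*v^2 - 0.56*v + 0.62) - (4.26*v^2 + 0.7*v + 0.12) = -2.18*v^2 - 1.26*v + 0.5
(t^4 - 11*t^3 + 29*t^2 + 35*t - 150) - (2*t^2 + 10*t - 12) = t^4 - 11*t^3 + 27*t^2 + 25*t - 138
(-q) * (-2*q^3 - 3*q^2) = 2*q^4 + 3*q^3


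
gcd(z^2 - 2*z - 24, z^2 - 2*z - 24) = z^2 - 2*z - 24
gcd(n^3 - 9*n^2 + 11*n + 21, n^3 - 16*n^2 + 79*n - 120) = n - 3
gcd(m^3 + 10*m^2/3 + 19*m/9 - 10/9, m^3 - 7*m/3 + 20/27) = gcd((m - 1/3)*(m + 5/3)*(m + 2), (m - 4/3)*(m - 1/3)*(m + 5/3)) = m^2 + 4*m/3 - 5/9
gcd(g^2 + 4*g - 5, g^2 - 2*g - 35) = g + 5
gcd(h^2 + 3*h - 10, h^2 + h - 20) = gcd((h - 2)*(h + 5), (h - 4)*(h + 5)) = h + 5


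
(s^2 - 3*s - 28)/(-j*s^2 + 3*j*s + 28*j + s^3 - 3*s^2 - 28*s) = 1/(-j + s)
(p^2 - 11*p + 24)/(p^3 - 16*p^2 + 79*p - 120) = 1/(p - 5)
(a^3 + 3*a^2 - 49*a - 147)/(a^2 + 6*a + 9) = (a^2 - 49)/(a + 3)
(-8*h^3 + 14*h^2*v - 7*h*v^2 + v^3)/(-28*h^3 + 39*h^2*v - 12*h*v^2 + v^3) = (-2*h + v)/(-7*h + v)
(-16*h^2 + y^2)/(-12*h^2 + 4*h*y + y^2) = (-16*h^2 + y^2)/(-12*h^2 + 4*h*y + y^2)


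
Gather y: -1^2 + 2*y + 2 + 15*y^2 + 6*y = 15*y^2 + 8*y + 1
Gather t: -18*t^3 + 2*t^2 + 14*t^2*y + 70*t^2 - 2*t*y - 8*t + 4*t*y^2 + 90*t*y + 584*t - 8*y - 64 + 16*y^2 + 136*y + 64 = -18*t^3 + t^2*(14*y + 72) + t*(4*y^2 + 88*y + 576) + 16*y^2 + 128*y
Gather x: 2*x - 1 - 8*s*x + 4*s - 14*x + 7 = 4*s + x*(-8*s - 12) + 6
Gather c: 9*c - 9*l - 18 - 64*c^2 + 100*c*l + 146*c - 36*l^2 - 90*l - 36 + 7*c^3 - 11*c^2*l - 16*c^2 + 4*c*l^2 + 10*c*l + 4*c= 7*c^3 + c^2*(-11*l - 80) + c*(4*l^2 + 110*l + 159) - 36*l^2 - 99*l - 54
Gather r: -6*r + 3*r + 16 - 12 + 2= 6 - 3*r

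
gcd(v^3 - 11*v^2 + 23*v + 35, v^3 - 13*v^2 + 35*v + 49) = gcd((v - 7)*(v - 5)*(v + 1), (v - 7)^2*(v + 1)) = v^2 - 6*v - 7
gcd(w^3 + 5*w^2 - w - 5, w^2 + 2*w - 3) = w - 1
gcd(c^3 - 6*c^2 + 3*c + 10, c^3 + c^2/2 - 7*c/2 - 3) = c^2 - c - 2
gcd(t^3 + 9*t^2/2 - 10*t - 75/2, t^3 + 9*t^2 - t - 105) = t^2 + 2*t - 15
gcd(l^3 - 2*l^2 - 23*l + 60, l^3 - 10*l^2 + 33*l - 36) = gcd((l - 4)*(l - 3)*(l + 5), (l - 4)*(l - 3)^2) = l^2 - 7*l + 12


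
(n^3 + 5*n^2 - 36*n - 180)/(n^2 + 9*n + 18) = (n^2 - n - 30)/(n + 3)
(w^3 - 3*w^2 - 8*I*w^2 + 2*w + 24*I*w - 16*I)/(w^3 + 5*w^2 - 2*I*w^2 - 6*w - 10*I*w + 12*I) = (w^2 + w*(-2 - 8*I) + 16*I)/(w^2 + w*(6 - 2*I) - 12*I)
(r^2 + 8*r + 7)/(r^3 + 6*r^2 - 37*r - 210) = (r + 1)/(r^2 - r - 30)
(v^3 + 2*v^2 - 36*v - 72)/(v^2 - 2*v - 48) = (v^2 - 4*v - 12)/(v - 8)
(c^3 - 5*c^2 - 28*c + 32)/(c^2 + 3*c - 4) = c - 8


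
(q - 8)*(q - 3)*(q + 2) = q^3 - 9*q^2 + 2*q + 48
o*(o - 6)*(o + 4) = o^3 - 2*o^2 - 24*o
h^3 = h^3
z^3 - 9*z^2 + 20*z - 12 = (z - 6)*(z - 2)*(z - 1)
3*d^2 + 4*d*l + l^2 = (d + l)*(3*d + l)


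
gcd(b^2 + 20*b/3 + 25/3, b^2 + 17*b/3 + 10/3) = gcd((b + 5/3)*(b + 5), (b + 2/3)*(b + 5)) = b + 5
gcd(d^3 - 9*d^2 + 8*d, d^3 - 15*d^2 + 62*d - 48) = d^2 - 9*d + 8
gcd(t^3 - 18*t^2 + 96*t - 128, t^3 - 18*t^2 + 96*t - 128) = t^3 - 18*t^2 + 96*t - 128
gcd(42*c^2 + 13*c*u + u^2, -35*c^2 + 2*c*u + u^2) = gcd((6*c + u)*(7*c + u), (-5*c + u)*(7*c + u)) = 7*c + u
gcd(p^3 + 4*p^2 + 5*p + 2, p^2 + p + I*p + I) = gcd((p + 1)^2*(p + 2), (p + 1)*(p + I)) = p + 1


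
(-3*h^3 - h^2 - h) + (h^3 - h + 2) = -2*h^3 - h^2 - 2*h + 2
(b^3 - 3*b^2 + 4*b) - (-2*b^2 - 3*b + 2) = b^3 - b^2 + 7*b - 2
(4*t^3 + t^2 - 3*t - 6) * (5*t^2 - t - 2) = 20*t^5 + t^4 - 24*t^3 - 29*t^2 + 12*t + 12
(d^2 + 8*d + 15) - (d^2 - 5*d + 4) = 13*d + 11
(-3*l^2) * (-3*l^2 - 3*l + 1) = 9*l^4 + 9*l^3 - 3*l^2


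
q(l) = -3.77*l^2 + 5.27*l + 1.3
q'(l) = 5.27 - 7.54*l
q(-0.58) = -3.02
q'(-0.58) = 9.64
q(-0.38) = -1.25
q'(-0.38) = 8.14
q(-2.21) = -28.76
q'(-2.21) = 21.93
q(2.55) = -9.78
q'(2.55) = -13.96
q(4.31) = -46.02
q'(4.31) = -27.23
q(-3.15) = -52.71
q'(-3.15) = 29.02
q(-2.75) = -41.70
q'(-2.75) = 26.00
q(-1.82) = -20.78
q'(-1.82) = 18.99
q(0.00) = 1.30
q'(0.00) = 5.27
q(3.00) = -16.82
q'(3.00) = -17.35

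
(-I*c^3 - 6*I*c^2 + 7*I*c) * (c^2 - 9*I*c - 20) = -I*c^5 - 9*c^4 - 6*I*c^4 - 54*c^3 + 27*I*c^3 + 63*c^2 + 120*I*c^2 - 140*I*c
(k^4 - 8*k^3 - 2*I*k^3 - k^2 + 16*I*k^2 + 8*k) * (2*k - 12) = 2*k^5 - 28*k^4 - 4*I*k^4 + 94*k^3 + 56*I*k^3 + 28*k^2 - 192*I*k^2 - 96*k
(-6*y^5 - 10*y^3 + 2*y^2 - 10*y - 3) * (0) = 0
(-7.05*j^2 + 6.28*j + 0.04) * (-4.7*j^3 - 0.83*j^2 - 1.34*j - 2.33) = 33.135*j^5 - 23.6645*j^4 + 4.0466*j^3 + 7.9781*j^2 - 14.686*j - 0.0932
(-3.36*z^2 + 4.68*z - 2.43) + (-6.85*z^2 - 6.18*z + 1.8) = -10.21*z^2 - 1.5*z - 0.63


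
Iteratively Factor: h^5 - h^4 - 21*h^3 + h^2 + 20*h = (h + 1)*(h^4 - 2*h^3 - 19*h^2 + 20*h) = h*(h + 1)*(h^3 - 2*h^2 - 19*h + 20) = h*(h + 1)*(h + 4)*(h^2 - 6*h + 5) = h*(h - 5)*(h + 1)*(h + 4)*(h - 1)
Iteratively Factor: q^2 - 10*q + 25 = (q - 5)*(q - 5)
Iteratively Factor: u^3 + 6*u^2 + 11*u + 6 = (u + 1)*(u^2 + 5*u + 6) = (u + 1)*(u + 2)*(u + 3)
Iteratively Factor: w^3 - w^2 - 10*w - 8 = (w - 4)*(w^2 + 3*w + 2) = (w - 4)*(w + 1)*(w + 2)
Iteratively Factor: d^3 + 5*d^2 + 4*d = (d + 4)*(d^2 + d) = d*(d + 4)*(d + 1)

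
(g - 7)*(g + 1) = g^2 - 6*g - 7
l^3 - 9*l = l*(l - 3)*(l + 3)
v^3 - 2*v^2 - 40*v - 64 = (v - 8)*(v + 2)*(v + 4)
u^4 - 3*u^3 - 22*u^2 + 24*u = u*(u - 6)*(u - 1)*(u + 4)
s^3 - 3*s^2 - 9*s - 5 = (s - 5)*(s + 1)^2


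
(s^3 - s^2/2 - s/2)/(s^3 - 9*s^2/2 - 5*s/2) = (s - 1)/(s - 5)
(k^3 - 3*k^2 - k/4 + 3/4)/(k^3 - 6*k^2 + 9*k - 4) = (4*k^3 - 12*k^2 - k + 3)/(4*(k^3 - 6*k^2 + 9*k - 4))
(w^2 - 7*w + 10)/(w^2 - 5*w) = (w - 2)/w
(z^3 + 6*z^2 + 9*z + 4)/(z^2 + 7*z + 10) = (z^3 + 6*z^2 + 9*z + 4)/(z^2 + 7*z + 10)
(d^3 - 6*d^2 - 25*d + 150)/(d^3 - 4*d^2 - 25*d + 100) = (d - 6)/(d - 4)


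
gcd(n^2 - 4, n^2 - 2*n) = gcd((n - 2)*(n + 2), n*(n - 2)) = n - 2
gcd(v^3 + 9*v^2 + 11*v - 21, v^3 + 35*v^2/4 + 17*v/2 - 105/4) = v^2 + 10*v + 21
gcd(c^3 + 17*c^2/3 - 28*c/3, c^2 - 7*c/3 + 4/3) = c - 4/3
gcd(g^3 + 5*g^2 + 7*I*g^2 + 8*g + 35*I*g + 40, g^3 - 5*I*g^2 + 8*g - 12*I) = g - I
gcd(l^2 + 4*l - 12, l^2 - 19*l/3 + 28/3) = 1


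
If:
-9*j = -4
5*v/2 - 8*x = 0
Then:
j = 4/9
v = 16*x/5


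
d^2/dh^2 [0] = 0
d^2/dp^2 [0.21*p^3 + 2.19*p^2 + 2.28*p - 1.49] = 1.26*p + 4.38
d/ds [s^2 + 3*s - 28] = 2*s + 3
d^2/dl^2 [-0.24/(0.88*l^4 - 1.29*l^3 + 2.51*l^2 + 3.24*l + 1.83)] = ((2.5344*l^2 - 1.8576*l + 1.2048)*(0.88*l^4 - 1.29*l^3 + 2.51*l^2 + 3.24*l + 1.83) - 0.24*(3.52*l^3 - 3.87*l^2 + 5.02*l + 3.24)*(7.04*l^3 - 7.74*l^2 + 10.04*l + 6.48))/(0.88*l^4 - 1.29*l^3 + 2.51*l^2 + 3.24*l + 1.83)^3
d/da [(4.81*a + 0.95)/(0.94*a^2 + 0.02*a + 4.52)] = (-4.5214*a^2 - 1.786*a + 21.7222)/(0.8836*a^4 + 0.0376*a^3 + 8.498*a^2 + 0.1808*a + 20.4304)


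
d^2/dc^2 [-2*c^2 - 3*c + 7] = -4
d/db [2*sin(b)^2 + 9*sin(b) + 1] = (4*sin(b) + 9)*cos(b)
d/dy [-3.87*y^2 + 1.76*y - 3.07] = 1.76 - 7.74*y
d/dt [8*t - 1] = 8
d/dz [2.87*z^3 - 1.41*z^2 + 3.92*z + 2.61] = 8.61*z^2 - 2.82*z + 3.92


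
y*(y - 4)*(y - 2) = y^3 - 6*y^2 + 8*y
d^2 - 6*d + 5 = (d - 5)*(d - 1)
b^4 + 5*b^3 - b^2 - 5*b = b*(b - 1)*(b + 1)*(b + 5)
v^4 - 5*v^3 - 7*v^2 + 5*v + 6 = (v - 6)*(v - 1)*(v + 1)^2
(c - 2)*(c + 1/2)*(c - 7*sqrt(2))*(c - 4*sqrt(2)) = c^4 - 11*sqrt(2)*c^3 - 3*c^3/2 + 33*sqrt(2)*c^2/2 + 55*c^2 - 84*c + 11*sqrt(2)*c - 56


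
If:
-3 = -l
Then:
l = 3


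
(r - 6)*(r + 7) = r^2 + r - 42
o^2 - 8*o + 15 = (o - 5)*(o - 3)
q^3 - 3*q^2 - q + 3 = (q - 3)*(q - 1)*(q + 1)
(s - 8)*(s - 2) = s^2 - 10*s + 16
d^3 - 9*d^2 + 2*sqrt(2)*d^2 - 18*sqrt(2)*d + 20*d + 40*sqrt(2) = (d - 5)*(d - 4)*(d + 2*sqrt(2))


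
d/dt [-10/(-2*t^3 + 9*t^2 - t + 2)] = 10*(-6*t^2 + 18*t - 1)/(2*t^3 - 9*t^2 + t - 2)^2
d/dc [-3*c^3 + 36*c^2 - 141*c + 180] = -9*c^2 + 72*c - 141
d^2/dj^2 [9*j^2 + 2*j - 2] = 18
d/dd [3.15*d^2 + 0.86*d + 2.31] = 6.3*d + 0.86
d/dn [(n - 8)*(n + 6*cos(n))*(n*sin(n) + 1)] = (8 - n)*(n*sin(n) + 1)*(6*sin(n) - 1) + (n - 8)*(n + 6*cos(n))*(n*cos(n) + sin(n)) + (n + 6*cos(n))*(n*sin(n) + 1)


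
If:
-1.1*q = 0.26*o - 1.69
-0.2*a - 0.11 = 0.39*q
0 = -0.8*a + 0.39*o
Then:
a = -65.01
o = -133.35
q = 33.06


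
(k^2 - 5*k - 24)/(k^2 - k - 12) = (k - 8)/(k - 4)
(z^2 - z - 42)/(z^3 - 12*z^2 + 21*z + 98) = (z + 6)/(z^2 - 5*z - 14)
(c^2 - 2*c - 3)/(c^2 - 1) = (c - 3)/(c - 1)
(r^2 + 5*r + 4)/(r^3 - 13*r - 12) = (r + 4)/(r^2 - r - 12)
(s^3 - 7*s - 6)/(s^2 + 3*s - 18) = (s^2 + 3*s + 2)/(s + 6)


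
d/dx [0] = 0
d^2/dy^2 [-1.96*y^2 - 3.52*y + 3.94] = -3.92000000000000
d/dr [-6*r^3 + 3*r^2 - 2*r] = -18*r^2 + 6*r - 2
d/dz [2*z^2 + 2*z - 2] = 4*z + 2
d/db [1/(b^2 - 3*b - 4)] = (3 - 2*b)/(-b^2 + 3*b + 4)^2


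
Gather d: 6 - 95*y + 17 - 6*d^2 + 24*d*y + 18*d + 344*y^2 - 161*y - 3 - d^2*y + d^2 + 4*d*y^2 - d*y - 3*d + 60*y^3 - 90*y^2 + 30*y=d^2*(-y - 5) + d*(4*y^2 + 23*y + 15) + 60*y^3 + 254*y^2 - 226*y + 20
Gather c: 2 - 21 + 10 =-9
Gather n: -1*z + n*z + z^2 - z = n*z + z^2 - 2*z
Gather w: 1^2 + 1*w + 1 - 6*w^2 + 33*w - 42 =-6*w^2 + 34*w - 40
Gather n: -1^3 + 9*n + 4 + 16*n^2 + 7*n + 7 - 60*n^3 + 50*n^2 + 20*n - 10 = -60*n^3 + 66*n^2 + 36*n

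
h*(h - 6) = h^2 - 6*h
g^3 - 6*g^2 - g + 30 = (g - 5)*(g - 3)*(g + 2)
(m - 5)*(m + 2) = m^2 - 3*m - 10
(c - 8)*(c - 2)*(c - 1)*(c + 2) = c^4 - 9*c^3 + 4*c^2 + 36*c - 32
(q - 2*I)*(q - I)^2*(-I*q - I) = -I*q^4 - 4*q^3 - I*q^3 - 4*q^2 + 5*I*q^2 + 2*q + 5*I*q + 2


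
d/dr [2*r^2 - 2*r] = 4*r - 2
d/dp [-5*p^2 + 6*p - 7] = 6 - 10*p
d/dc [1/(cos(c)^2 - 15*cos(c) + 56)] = (2*cos(c) - 15)*sin(c)/(cos(c)^2 - 15*cos(c) + 56)^2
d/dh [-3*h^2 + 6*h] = 6 - 6*h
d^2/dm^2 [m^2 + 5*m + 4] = 2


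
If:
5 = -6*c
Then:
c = -5/6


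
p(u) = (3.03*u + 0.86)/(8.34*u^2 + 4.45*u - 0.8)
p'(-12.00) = -0.00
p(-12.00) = -0.03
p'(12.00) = -0.00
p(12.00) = 0.03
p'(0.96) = -0.35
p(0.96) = 0.34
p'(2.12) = -0.07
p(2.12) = 0.16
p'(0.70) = -0.70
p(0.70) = 0.47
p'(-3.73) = -0.03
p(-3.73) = -0.11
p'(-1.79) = -0.19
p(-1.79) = -0.25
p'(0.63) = -0.90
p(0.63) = 0.52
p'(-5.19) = -0.02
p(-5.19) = -0.07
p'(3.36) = -0.03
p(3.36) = 0.10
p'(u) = (-16.68*u - 4.45)*(3.03*u + 0.86)/(8.34*u^2 + 4.45*u - 0.8)^2 + 3.03/(8.34*u^2 + 4.45*u - 0.8)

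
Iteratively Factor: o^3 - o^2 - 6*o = (o + 2)*(o^2 - 3*o) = o*(o + 2)*(o - 3)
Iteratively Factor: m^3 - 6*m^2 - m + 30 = (m - 3)*(m^2 - 3*m - 10) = (m - 3)*(m + 2)*(m - 5)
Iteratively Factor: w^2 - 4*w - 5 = (w + 1)*(w - 5)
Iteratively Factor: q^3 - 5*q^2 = (q - 5)*(q^2) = q*(q - 5)*(q)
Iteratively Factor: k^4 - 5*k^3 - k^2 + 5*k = (k + 1)*(k^3 - 6*k^2 + 5*k) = k*(k + 1)*(k^2 - 6*k + 5) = k*(k - 5)*(k + 1)*(k - 1)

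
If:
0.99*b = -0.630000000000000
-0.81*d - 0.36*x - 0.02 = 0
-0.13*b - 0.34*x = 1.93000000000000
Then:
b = -0.64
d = 2.39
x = -5.43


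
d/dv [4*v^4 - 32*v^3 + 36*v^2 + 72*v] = 16*v^3 - 96*v^2 + 72*v + 72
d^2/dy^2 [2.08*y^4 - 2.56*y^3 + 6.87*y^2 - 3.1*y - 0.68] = 24.96*y^2 - 15.36*y + 13.74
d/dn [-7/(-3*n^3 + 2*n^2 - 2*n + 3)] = 7*(-9*n^2 + 4*n - 2)/(3*n^3 - 2*n^2 + 2*n - 3)^2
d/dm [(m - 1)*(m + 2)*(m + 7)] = 3*m^2 + 16*m + 5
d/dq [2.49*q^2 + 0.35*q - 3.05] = 4.98*q + 0.35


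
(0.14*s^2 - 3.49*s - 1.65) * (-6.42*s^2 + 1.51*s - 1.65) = -0.8988*s^4 + 22.6172*s^3 + 5.0921*s^2 + 3.267*s + 2.7225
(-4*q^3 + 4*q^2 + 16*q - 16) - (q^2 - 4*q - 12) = -4*q^3 + 3*q^2 + 20*q - 4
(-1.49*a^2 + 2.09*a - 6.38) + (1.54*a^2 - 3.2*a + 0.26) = 0.05*a^2 - 1.11*a - 6.12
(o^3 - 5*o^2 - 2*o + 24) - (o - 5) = o^3 - 5*o^2 - 3*o + 29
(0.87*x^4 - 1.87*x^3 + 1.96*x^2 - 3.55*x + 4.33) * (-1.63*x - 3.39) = -1.4181*x^5 + 0.0987999999999998*x^4 + 3.1445*x^3 - 0.857900000000001*x^2 + 4.9766*x - 14.6787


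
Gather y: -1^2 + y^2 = y^2 - 1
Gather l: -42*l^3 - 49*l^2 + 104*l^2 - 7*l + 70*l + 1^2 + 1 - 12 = -42*l^3 + 55*l^2 + 63*l - 10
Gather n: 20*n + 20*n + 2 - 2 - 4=40*n - 4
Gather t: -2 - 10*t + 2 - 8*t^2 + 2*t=-8*t^2 - 8*t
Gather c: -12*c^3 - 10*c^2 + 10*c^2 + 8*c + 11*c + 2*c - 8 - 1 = -12*c^3 + 21*c - 9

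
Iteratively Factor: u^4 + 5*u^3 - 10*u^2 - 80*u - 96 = (u + 4)*(u^3 + u^2 - 14*u - 24) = (u - 4)*(u + 4)*(u^2 + 5*u + 6) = (u - 4)*(u + 3)*(u + 4)*(u + 2)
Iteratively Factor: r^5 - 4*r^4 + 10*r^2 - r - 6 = (r - 1)*(r^4 - 3*r^3 - 3*r^2 + 7*r + 6) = (r - 1)*(r + 1)*(r^3 - 4*r^2 + r + 6) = (r - 2)*(r - 1)*(r + 1)*(r^2 - 2*r - 3) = (r - 3)*(r - 2)*(r - 1)*(r + 1)*(r + 1)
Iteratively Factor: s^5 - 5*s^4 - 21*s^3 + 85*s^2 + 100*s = (s + 1)*(s^4 - 6*s^3 - 15*s^2 + 100*s) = s*(s + 1)*(s^3 - 6*s^2 - 15*s + 100) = s*(s - 5)*(s + 1)*(s^2 - s - 20) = s*(s - 5)^2*(s + 1)*(s + 4)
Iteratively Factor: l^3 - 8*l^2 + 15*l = (l)*(l^2 - 8*l + 15) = l*(l - 3)*(l - 5)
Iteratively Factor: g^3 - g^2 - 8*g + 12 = (g + 3)*(g^2 - 4*g + 4) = (g - 2)*(g + 3)*(g - 2)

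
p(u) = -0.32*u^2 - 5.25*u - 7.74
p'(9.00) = -11.01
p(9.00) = -80.91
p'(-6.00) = -1.41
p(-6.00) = 12.24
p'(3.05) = -7.20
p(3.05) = -26.73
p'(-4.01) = -2.68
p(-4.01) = 8.17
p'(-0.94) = -4.65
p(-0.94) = -3.09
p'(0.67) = -5.68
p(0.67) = -11.40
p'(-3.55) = -2.98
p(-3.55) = 6.86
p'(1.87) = -6.45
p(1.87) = -18.68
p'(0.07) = -5.29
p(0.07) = -8.11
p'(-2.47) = -3.67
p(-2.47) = 3.28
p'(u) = -0.64*u - 5.25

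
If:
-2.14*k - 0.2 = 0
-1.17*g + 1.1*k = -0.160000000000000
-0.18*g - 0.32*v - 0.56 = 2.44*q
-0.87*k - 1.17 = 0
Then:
No Solution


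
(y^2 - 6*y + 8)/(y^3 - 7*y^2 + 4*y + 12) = (y - 4)/(y^2 - 5*y - 6)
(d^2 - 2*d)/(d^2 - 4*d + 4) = d/(d - 2)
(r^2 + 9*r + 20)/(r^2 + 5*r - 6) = (r^2 + 9*r + 20)/(r^2 + 5*r - 6)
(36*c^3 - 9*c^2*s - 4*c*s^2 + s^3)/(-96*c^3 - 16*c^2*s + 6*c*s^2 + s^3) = (-9*c^2 + s^2)/(24*c^2 + 10*c*s + s^2)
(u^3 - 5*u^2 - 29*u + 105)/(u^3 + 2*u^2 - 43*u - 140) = (u - 3)/(u + 4)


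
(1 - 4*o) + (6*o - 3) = 2*o - 2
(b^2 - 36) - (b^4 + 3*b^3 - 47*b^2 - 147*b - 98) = -b^4 - 3*b^3 + 48*b^2 + 147*b + 62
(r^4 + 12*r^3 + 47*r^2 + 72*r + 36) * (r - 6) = r^5 + 6*r^4 - 25*r^3 - 210*r^2 - 396*r - 216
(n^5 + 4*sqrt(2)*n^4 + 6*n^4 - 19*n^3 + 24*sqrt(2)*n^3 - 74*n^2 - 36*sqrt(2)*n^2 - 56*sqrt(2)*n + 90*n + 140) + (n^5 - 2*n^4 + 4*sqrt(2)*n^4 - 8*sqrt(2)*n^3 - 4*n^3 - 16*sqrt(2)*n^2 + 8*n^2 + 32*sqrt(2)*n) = 2*n^5 + 4*n^4 + 8*sqrt(2)*n^4 - 23*n^3 + 16*sqrt(2)*n^3 - 52*sqrt(2)*n^2 - 66*n^2 - 24*sqrt(2)*n + 90*n + 140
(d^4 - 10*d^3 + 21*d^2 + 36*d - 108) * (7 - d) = -d^5 + 17*d^4 - 91*d^3 + 111*d^2 + 360*d - 756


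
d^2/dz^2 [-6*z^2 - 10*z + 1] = -12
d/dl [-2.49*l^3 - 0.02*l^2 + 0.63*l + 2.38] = -7.47*l^2 - 0.04*l + 0.63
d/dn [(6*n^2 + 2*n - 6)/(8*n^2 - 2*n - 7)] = 2*(-14*n^2 + 6*n - 13)/(64*n^4 - 32*n^3 - 108*n^2 + 28*n + 49)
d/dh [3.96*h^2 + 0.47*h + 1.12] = 7.92*h + 0.47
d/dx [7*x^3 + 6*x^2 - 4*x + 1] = 21*x^2 + 12*x - 4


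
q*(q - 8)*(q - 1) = q^3 - 9*q^2 + 8*q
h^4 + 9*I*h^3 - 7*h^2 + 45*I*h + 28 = (h - I)^2*(h + 4*I)*(h + 7*I)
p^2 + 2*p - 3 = (p - 1)*(p + 3)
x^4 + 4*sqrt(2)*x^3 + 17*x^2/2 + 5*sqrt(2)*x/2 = x*(x + sqrt(2)/2)*(x + sqrt(2))*(x + 5*sqrt(2)/2)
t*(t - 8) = t^2 - 8*t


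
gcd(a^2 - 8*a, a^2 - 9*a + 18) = 1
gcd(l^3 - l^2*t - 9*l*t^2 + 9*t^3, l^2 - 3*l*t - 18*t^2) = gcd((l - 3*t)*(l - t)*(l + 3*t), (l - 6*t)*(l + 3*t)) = l + 3*t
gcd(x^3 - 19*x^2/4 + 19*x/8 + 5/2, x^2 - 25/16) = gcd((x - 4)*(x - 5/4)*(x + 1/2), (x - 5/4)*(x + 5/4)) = x - 5/4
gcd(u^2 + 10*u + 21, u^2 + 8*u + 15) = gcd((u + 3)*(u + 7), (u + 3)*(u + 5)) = u + 3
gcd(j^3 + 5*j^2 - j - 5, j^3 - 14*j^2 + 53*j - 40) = j - 1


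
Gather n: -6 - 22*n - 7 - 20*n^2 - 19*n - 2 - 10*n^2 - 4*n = -30*n^2 - 45*n - 15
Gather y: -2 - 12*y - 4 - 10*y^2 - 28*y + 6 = -10*y^2 - 40*y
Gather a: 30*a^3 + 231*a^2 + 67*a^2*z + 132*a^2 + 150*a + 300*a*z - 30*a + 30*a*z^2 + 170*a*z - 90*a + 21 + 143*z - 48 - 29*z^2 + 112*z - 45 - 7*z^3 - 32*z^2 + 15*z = 30*a^3 + a^2*(67*z + 363) + a*(30*z^2 + 470*z + 30) - 7*z^3 - 61*z^2 + 270*z - 72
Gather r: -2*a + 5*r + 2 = -2*a + 5*r + 2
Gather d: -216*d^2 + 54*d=-216*d^2 + 54*d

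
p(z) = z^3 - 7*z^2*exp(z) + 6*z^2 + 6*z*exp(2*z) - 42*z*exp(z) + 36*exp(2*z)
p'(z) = -7*z^2*exp(z) + 3*z^2 + 12*z*exp(2*z) - 56*z*exp(z) + 12*z + 78*exp(2*z) - 42*exp(z)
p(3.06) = 20672.34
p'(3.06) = 46298.52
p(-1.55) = 22.14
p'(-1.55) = -2.78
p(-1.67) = 22.53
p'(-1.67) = -3.60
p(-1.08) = 21.77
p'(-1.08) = 1.54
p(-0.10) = 32.78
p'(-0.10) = 28.71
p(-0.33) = 27.62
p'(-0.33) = 17.18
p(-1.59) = 22.26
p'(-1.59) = -3.06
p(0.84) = 131.87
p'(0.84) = 267.10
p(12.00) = 2860579107370.47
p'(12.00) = 5880304849650.43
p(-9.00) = -243.02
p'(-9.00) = 134.99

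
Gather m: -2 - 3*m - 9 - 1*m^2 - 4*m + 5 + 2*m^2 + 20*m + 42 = m^2 + 13*m + 36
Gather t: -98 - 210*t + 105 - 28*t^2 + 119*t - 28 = -28*t^2 - 91*t - 21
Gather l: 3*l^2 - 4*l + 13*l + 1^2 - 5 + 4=3*l^2 + 9*l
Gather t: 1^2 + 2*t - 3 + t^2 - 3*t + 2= t^2 - t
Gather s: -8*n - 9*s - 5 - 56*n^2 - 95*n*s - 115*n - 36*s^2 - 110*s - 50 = -56*n^2 - 123*n - 36*s^2 + s*(-95*n - 119) - 55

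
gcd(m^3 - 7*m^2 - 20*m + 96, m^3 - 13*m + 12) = m^2 + m - 12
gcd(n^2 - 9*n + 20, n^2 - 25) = n - 5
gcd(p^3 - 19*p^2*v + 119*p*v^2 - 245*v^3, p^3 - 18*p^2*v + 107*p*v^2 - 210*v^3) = p^2 - 12*p*v + 35*v^2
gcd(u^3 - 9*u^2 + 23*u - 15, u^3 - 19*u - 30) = u - 5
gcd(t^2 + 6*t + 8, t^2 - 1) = 1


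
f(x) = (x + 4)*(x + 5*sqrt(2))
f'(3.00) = 17.07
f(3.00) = 70.50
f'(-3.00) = 5.07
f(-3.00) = 4.07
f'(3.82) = 18.71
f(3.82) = 85.17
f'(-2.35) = 6.37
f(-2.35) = 7.79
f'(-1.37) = 8.33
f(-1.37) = 14.99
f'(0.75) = 12.57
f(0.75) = 37.15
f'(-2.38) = 6.31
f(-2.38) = 7.60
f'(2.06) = 15.19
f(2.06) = 55.33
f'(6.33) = 23.73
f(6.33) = 138.43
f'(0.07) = 11.21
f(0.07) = 29.06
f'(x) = 2*x + 4 + 5*sqrt(2)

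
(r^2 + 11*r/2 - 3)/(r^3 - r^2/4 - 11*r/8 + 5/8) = 4*(r + 6)/(4*r^2 + r - 5)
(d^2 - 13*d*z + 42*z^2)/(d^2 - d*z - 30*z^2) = (d - 7*z)/(d + 5*z)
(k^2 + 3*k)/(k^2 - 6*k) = (k + 3)/(k - 6)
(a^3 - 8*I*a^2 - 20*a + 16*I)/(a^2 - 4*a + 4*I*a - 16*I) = (a^3 - 8*I*a^2 - 20*a + 16*I)/(a^2 + 4*a*(-1 + I) - 16*I)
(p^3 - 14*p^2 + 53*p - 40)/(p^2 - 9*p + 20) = (p^2 - 9*p + 8)/(p - 4)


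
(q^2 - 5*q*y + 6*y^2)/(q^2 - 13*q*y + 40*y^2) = (q^2 - 5*q*y + 6*y^2)/(q^2 - 13*q*y + 40*y^2)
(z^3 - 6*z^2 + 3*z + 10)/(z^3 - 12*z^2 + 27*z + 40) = (z - 2)/(z - 8)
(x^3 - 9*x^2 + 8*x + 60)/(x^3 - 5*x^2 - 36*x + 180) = (x + 2)/(x + 6)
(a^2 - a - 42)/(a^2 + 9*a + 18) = (a - 7)/(a + 3)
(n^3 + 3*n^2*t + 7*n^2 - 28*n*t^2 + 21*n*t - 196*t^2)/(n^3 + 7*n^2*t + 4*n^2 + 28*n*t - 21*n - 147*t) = (n - 4*t)/(n - 3)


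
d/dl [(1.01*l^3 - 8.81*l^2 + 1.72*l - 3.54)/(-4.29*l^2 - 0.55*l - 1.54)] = (-4.3329*l^4 - 1.111*l^3 + 7.5581*l^2 - 3.2384*l - 4.5958)/(18.4041*l^4 + 4.719*l^3 + 13.5157*l^2 + 1.694*l + 2.3716)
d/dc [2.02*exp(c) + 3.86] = 2.02*exp(c)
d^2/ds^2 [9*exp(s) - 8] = 9*exp(s)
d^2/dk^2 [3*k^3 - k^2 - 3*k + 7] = 18*k - 2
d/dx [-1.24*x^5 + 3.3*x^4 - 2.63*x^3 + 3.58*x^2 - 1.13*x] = -6.2*x^4 + 13.2*x^3 - 7.89*x^2 + 7.16*x - 1.13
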